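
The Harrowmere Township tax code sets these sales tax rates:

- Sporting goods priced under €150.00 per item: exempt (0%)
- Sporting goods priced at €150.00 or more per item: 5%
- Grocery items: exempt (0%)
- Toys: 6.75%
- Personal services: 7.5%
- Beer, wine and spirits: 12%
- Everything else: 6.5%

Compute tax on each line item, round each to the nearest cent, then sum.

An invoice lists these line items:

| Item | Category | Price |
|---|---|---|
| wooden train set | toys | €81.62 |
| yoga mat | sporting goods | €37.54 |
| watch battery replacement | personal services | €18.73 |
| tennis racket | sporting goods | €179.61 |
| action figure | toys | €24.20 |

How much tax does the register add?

Wooden train set €81.62: toys → 6.75% → €5.51
Yoga mat €37.54: sporting goods, under €150.00 → 0% → €0.00
Watch battery replacement €18.73: personal services → 7.5% → €1.40
Tennis racket €179.61: sporting goods, €150.00 or more → 5% → €8.98
Action figure €24.20: toys → 6.75% → €1.63
Total tax = €5.51 + €1.40 + €8.98 + €1.63 = €17.52

€17.52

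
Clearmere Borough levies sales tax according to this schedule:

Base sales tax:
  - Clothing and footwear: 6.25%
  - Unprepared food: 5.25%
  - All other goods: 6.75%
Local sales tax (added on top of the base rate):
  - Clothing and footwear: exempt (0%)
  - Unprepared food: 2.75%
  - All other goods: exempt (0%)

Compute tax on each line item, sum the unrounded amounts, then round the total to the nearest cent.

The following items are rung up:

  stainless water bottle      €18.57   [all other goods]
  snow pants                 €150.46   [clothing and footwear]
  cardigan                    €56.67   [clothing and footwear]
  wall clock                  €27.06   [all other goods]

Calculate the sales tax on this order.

€16.03

Stainless water bottle €18.57: all other goods → 6.75% + 0% local = 6.75% → €1.253475
Snow pants €150.46: clothing and footwear → 6.25% + 0% local = 6.25% → €9.40375
Cardigan €56.67: clothing and footwear → 6.25% + 0% local = 6.25% → €3.541875
Wall clock €27.06: all other goods → 6.75% + 0% local = 6.75% → €1.82655
Unrounded tax sum = €16.02565 → €16.03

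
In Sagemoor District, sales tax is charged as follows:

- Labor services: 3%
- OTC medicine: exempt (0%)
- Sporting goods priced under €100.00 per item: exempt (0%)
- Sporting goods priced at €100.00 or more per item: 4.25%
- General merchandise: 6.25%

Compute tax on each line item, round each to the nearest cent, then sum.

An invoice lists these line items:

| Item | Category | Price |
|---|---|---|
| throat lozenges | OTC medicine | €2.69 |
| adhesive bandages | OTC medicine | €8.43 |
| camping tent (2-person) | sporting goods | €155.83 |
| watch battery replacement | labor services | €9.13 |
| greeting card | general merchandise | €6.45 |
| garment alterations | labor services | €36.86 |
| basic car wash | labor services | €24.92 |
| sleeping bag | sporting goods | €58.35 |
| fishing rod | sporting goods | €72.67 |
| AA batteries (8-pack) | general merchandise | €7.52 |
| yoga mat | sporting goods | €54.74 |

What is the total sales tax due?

Throat lozenges €2.69: OTC medicine → 0% → €0.00
Adhesive bandages €8.43: OTC medicine → 0% → €0.00
Camping tent (2-person) €155.83: sporting goods, €100.00 or more → 4.25% → €6.62
Watch battery replacement €9.13: labor services → 3% → €0.27
Greeting card €6.45: general merchandise → 6.25% → €0.40
Garment alterations €36.86: labor services → 3% → €1.11
Basic car wash €24.92: labor services → 3% → €0.75
Sleeping bag €58.35: sporting goods, under €100.00 → 0% → €0.00
Fishing rod €72.67: sporting goods, under €100.00 → 0% → €0.00
AA batteries (8-pack) €7.52: general merchandise → 6.25% → €0.47
Yoga mat €54.74: sporting goods, under €100.00 → 0% → €0.00
Total tax = €6.62 + €0.27 + €0.40 + €1.11 + €0.75 + €0.47 = €9.62

€9.62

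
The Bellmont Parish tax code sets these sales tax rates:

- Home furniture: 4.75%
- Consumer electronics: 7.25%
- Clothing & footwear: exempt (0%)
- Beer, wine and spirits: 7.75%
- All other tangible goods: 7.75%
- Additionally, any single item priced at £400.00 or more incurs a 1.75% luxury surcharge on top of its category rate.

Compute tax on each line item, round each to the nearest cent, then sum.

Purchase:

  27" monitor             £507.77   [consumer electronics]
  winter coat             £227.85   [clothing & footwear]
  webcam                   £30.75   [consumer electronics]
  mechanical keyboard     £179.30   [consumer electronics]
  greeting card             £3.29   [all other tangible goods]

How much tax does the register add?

£61.18

27" monitor £507.77: consumer electronics → 7.25% + 1.75% surcharge = 9% → £45.70
Winter coat £227.85: clothing & footwear → 0% → £0.00
Webcam £30.75: consumer electronics → 7.25% → £2.23
Mechanical keyboard £179.30: consumer electronics → 7.25% → £13.00
Greeting card £3.29: all other tangible goods → 7.75% → £0.25
Total tax = £45.70 + £2.23 + £13.00 + £0.25 = £61.18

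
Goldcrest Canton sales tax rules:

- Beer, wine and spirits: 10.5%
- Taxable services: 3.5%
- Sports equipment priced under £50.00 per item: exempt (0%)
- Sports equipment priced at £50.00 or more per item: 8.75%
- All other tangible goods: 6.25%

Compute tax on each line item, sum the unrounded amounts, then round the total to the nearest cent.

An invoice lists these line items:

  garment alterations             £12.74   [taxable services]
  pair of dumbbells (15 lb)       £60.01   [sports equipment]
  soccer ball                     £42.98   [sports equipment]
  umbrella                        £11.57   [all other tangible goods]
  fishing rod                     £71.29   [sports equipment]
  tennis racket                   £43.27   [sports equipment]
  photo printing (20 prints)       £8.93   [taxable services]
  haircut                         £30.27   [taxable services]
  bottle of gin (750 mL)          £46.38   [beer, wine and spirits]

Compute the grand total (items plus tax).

Garment alterations £12.74: taxable services → 3.5% → £0.4459
Pair of dumbbells (15 lb) £60.01: sports equipment, £50.00 or more → 8.75% → £5.250875
Soccer ball £42.98: sports equipment, under £50.00 → 0% → £0.00
Umbrella £11.57: all other tangible goods → 6.25% → £0.723125
Fishing rod £71.29: sports equipment, £50.00 or more → 8.75% → £6.237875
Tennis racket £43.27: sports equipment, under £50.00 → 0% → £0.00
Photo printing (20 prints) £8.93: taxable services → 3.5% → £0.31255
Haircut £30.27: taxable services → 3.5% → £1.05945
Bottle of gin (750 mL) £46.38: beer, wine and spirits → 10.5% → £4.8699
Subtotal = £327.44; unrounded tax = £18.899675 → £18.90; total due = £346.34

£346.34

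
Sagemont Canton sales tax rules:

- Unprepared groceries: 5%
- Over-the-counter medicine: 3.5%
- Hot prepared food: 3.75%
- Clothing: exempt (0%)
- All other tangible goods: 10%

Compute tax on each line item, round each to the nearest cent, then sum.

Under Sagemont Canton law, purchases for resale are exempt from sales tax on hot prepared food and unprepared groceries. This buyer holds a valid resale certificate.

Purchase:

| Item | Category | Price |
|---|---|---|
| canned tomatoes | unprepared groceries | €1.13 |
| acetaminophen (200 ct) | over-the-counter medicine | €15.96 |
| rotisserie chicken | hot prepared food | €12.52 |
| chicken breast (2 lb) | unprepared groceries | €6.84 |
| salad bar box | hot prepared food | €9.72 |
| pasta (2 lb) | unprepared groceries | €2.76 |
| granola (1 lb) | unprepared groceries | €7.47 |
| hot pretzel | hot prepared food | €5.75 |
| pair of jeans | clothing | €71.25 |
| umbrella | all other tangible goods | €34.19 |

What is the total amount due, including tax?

Canned tomatoes €1.13: unprepared groceries, buyer-exempt → 0% → €0.00
Acetaminophen (200 ct) €15.96: over-the-counter medicine → 3.5% → €0.56
Rotisserie chicken €12.52: hot prepared food, buyer-exempt → 0% → €0.00
Chicken breast (2 lb) €6.84: unprepared groceries, buyer-exempt → 0% → €0.00
Salad bar box €9.72: hot prepared food, buyer-exempt → 0% → €0.00
Pasta (2 lb) €2.76: unprepared groceries, buyer-exempt → 0% → €0.00
Granola (1 lb) €7.47: unprepared groceries, buyer-exempt → 0% → €0.00
Hot pretzel €5.75: hot prepared food, buyer-exempt → 0% → €0.00
Pair of jeans €71.25: clothing → 0% → €0.00
Umbrella €34.19: all other tangible goods → 10% → €3.42
Subtotal = €167.59; tax = €3.98; total due = €171.57

€171.57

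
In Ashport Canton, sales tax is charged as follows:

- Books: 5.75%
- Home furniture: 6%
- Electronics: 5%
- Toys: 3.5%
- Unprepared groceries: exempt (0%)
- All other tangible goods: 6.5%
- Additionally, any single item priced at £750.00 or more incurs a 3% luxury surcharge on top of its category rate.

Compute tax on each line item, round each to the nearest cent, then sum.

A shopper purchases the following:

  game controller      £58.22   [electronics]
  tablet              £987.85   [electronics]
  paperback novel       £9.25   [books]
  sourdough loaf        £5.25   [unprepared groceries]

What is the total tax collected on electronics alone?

Game controller £58.22: electronics → 5% → £2.91
Tablet £987.85: electronics → 5% + 3% surcharge = 8% → £79.03
Tax on electronics = £2.91 + £79.03 = £81.94

£81.94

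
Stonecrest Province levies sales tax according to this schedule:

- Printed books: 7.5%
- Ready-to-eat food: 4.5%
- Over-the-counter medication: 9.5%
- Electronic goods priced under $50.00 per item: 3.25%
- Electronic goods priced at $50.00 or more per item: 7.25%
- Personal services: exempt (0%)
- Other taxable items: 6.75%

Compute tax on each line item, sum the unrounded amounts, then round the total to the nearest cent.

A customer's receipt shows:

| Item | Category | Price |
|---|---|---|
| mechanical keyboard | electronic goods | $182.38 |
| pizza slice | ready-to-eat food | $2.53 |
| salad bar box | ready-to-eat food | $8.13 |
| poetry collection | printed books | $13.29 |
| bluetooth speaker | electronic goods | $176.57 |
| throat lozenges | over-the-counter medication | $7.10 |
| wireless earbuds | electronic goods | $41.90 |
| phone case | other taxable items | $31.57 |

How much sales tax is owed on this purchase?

Mechanical keyboard $182.38: electronic goods, $50.00 or more → 7.25% → $13.22255
Pizza slice $2.53: ready-to-eat food → 4.5% → $0.11385
Salad bar box $8.13: ready-to-eat food → 4.5% → $0.36585
Poetry collection $13.29: printed books → 7.5% → $0.99675
Bluetooth speaker $176.57: electronic goods, $50.00 or more → 7.25% → $12.801325
Throat lozenges $7.10: over-the-counter medication → 9.5% → $0.6745
Wireless earbuds $41.90: electronic goods, under $50.00 → 3.25% → $1.36175
Phone case $31.57: other taxable items → 6.75% → $2.130975
Unrounded tax sum = $31.66755 → $31.67

$31.67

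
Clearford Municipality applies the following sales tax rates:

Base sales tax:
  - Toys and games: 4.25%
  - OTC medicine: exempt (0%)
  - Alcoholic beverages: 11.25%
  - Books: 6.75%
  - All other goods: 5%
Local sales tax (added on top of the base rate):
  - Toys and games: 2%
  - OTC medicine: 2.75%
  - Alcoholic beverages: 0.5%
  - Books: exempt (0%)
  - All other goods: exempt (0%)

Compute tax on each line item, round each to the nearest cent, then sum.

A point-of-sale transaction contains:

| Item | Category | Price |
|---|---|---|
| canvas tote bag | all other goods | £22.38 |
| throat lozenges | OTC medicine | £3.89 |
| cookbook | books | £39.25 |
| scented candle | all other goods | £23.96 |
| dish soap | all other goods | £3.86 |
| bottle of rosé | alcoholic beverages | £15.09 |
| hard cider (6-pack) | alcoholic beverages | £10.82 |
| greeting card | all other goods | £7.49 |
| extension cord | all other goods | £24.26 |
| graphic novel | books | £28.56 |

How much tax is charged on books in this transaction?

Cookbook £39.25: books → 6.75% + 0% local = 6.75% → £2.65
Graphic novel £28.56: books → 6.75% + 0% local = 6.75% → £1.93
Tax on books = £2.65 + £1.93 = £4.58

£4.58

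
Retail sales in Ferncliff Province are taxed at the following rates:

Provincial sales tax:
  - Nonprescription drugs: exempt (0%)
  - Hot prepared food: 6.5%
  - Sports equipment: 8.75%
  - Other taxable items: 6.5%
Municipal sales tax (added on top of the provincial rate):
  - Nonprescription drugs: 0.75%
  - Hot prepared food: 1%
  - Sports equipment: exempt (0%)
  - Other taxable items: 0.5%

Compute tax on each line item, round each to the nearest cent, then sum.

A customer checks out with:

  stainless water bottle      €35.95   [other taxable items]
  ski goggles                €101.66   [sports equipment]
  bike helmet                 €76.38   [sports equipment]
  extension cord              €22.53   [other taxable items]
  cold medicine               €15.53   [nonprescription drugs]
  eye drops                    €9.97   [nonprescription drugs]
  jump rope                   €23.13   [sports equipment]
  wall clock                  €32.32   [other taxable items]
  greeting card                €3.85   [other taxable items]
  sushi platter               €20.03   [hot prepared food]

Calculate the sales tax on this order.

Stainless water bottle €35.95: other taxable items → 6.5% + 0.5% municipal = 7% → €2.52
Ski goggles €101.66: sports equipment → 8.75% + 0% municipal = 8.75% → €8.90
Bike helmet €76.38: sports equipment → 8.75% + 0% municipal = 8.75% → €6.68
Extension cord €22.53: other taxable items → 6.5% + 0.5% municipal = 7% → €1.58
Cold medicine €15.53: nonprescription drugs → 0% + 0.75% municipal = 0.75% → €0.12
Eye drops €9.97: nonprescription drugs → 0% + 0.75% municipal = 0.75% → €0.07
Jump rope €23.13: sports equipment → 8.75% + 0% municipal = 8.75% → €2.02
Wall clock €32.32: other taxable items → 6.5% + 0.5% municipal = 7% → €2.26
Greeting card €3.85: other taxable items → 6.5% + 0.5% municipal = 7% → €0.27
Sushi platter €20.03: hot prepared food → 6.5% + 1% municipal = 7.5% → €1.50
Total tax = €2.52 + €8.90 + €6.68 + €1.58 + €0.12 + €0.07 + €2.02 + €2.26 + €0.27 + €1.50 = €25.92

€25.92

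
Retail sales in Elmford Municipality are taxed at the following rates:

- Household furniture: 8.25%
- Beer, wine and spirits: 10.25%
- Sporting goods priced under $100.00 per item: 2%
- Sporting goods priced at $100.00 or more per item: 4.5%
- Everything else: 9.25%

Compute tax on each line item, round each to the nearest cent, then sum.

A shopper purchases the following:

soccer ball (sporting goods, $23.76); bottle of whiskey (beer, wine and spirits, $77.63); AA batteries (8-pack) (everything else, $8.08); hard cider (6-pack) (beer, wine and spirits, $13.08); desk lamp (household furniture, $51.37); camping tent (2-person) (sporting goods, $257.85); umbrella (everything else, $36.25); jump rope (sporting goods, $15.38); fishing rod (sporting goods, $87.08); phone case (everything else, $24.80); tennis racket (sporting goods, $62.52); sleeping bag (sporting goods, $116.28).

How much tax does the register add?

Soccer ball $23.76: sporting goods, under $100.00 → 2% → $0.48
Bottle of whiskey $77.63: beer, wine and spirits → 10.25% → $7.96
AA batteries (8-pack) $8.08: everything else → 9.25% → $0.75
Hard cider (6-pack) $13.08: beer, wine and spirits → 10.25% → $1.34
Desk lamp $51.37: household furniture → 8.25% → $4.24
Camping tent (2-person) $257.85: sporting goods, $100.00 or more → 4.5% → $11.60
Umbrella $36.25: everything else → 9.25% → $3.35
Jump rope $15.38: sporting goods, under $100.00 → 2% → $0.31
Fishing rod $87.08: sporting goods, under $100.00 → 2% → $1.74
Phone case $24.80: everything else → 9.25% → $2.29
Tennis racket $62.52: sporting goods, under $100.00 → 2% → $1.25
Sleeping bag $116.28: sporting goods, $100.00 or more → 4.5% → $5.23
Total tax = $0.48 + $7.96 + $0.75 + $1.34 + $4.24 + $11.60 + $3.35 + $0.31 + $1.74 + $2.29 + $1.25 + $5.23 = $40.54

$40.54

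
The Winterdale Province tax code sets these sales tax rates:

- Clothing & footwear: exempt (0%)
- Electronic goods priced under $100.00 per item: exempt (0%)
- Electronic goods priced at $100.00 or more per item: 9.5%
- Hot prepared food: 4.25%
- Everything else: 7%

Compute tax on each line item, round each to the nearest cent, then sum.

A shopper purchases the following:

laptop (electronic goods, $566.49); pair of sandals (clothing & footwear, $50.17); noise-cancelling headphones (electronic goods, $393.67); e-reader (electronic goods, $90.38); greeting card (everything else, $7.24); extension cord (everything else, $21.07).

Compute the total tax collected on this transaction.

$93.20

Laptop $566.49: electronic goods, $100.00 or more → 9.5% → $53.82
Pair of sandals $50.17: clothing & footwear → 0% → $0.00
Noise-cancelling headphones $393.67: electronic goods, $100.00 or more → 9.5% → $37.40
E-reader $90.38: electronic goods, under $100.00 → 0% → $0.00
Greeting card $7.24: everything else → 7% → $0.51
Extension cord $21.07: everything else → 7% → $1.47
Total tax = $53.82 + $37.40 + $0.51 + $1.47 = $93.20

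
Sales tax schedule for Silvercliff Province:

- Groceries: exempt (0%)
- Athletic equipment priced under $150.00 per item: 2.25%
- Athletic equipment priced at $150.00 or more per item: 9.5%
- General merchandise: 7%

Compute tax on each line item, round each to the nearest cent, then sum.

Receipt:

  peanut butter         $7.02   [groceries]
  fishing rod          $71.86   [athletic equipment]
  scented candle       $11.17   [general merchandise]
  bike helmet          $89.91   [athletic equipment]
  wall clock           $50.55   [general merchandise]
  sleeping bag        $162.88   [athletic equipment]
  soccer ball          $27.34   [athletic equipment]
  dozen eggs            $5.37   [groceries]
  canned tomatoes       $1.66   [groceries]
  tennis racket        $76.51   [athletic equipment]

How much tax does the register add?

Peanut butter $7.02: groceries → 0% → $0.00
Fishing rod $71.86: athletic equipment, under $150.00 → 2.25% → $1.62
Scented candle $11.17: general merchandise → 7% → $0.78
Bike helmet $89.91: athletic equipment, under $150.00 → 2.25% → $2.02
Wall clock $50.55: general merchandise → 7% → $3.54
Sleeping bag $162.88: athletic equipment, $150.00 or more → 9.5% → $15.47
Soccer ball $27.34: athletic equipment, under $150.00 → 2.25% → $0.62
Dozen eggs $5.37: groceries → 0% → $0.00
Canned tomatoes $1.66: groceries → 0% → $0.00
Tennis racket $76.51: athletic equipment, under $150.00 → 2.25% → $1.72
Total tax = $1.62 + $0.78 + $2.02 + $3.54 + $15.47 + $0.62 + $1.72 = $25.77

$25.77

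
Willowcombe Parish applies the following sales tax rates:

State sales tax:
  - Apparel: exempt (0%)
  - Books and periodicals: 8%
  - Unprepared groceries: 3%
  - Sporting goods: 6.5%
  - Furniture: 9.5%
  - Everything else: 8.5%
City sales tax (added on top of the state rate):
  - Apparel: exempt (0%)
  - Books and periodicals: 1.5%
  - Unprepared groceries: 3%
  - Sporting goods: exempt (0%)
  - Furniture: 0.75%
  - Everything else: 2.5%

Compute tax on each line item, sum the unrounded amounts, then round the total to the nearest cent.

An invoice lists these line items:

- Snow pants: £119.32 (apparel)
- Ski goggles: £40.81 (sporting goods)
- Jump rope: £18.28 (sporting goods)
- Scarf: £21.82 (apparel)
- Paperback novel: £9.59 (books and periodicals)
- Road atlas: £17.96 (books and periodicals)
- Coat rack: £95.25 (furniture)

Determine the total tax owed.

£16.22

Snow pants £119.32: apparel → 0% + 0% city = 0% → £0.00
Ski goggles £40.81: sporting goods → 6.5% + 0% city = 6.5% → £2.65265
Jump rope £18.28: sporting goods → 6.5% + 0% city = 6.5% → £1.1882
Scarf £21.82: apparel → 0% + 0% city = 0% → £0.00
Paperback novel £9.59: books and periodicals → 8% + 1.5% city = 9.5% → £0.91105
Road atlas £17.96: books and periodicals → 8% + 1.5% city = 9.5% → £1.7062
Coat rack £95.25: furniture → 9.5% + 0.75% city = 10.25% → £9.763125
Unrounded tax sum = £16.221225 → £16.22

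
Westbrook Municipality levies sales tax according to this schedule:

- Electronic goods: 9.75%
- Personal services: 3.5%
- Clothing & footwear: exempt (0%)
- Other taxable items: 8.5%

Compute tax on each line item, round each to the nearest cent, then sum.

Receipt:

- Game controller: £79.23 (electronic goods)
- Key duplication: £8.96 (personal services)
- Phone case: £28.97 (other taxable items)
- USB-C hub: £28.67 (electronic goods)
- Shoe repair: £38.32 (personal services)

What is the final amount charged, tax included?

£198.78

Game controller £79.23: electronic goods → 9.75% → £7.72
Key duplication £8.96: personal services → 3.5% → £0.31
Phone case £28.97: other taxable items → 8.5% → £2.46
USB-C hub £28.67: electronic goods → 9.75% → £2.80
Shoe repair £38.32: personal services → 3.5% → £1.34
Subtotal = £184.15; tax = £14.63; total due = £198.78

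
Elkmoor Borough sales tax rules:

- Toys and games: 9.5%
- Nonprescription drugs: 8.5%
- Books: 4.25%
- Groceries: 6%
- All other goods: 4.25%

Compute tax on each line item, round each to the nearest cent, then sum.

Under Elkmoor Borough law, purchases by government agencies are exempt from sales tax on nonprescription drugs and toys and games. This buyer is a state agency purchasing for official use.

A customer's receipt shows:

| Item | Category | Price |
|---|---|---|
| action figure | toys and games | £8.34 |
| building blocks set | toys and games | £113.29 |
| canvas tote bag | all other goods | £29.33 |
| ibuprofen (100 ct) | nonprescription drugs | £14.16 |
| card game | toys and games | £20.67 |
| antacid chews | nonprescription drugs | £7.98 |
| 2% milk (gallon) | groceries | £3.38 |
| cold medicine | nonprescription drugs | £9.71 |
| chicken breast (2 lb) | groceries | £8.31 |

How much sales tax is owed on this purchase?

£1.95

Action figure £8.34: toys and games, buyer-exempt → 0% → £0.00
Building blocks set £113.29: toys and games, buyer-exempt → 0% → £0.00
Canvas tote bag £29.33: all other goods → 4.25% → £1.25
Ibuprofen (100 ct) £14.16: nonprescription drugs, buyer-exempt → 0% → £0.00
Card game £20.67: toys and games, buyer-exempt → 0% → £0.00
Antacid chews £7.98: nonprescription drugs, buyer-exempt → 0% → £0.00
2% milk (gallon) £3.38: groceries → 6% → £0.20
Cold medicine £9.71: nonprescription drugs, buyer-exempt → 0% → £0.00
Chicken breast (2 lb) £8.31: groceries → 6% → £0.50
Total tax = £1.25 + £0.20 + £0.50 = £1.95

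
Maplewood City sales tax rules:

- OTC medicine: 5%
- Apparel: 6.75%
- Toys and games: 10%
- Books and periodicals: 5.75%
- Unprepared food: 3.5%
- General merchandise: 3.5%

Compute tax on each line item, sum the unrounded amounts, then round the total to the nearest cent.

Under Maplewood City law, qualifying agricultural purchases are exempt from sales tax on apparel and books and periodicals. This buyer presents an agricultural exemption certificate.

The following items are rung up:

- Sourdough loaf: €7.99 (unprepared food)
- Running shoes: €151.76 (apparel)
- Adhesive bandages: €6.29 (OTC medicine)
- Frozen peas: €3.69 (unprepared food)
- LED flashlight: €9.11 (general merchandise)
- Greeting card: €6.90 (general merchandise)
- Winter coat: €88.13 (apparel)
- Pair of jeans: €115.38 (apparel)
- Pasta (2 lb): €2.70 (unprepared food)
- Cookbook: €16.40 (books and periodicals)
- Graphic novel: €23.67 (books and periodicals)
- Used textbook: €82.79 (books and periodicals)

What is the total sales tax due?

Sourdough loaf €7.99: unprepared food → 3.5% → €0.27965
Running shoes €151.76: apparel, buyer-exempt → 0% → €0.00
Adhesive bandages €6.29: OTC medicine → 5% → €0.3145
Frozen peas €3.69: unprepared food → 3.5% → €0.12915
LED flashlight €9.11: general merchandise → 3.5% → €0.31885
Greeting card €6.90: general merchandise → 3.5% → €0.2415
Winter coat €88.13: apparel, buyer-exempt → 0% → €0.00
Pair of jeans €115.38: apparel, buyer-exempt → 0% → €0.00
Pasta (2 lb) €2.70: unprepared food → 3.5% → €0.0945
Cookbook €16.40: books and periodicals, buyer-exempt → 0% → €0.00
Graphic novel €23.67: books and periodicals, buyer-exempt → 0% → €0.00
Used textbook €82.79: books and periodicals, buyer-exempt → 0% → €0.00
Unrounded tax sum = €1.37815 → €1.38

€1.38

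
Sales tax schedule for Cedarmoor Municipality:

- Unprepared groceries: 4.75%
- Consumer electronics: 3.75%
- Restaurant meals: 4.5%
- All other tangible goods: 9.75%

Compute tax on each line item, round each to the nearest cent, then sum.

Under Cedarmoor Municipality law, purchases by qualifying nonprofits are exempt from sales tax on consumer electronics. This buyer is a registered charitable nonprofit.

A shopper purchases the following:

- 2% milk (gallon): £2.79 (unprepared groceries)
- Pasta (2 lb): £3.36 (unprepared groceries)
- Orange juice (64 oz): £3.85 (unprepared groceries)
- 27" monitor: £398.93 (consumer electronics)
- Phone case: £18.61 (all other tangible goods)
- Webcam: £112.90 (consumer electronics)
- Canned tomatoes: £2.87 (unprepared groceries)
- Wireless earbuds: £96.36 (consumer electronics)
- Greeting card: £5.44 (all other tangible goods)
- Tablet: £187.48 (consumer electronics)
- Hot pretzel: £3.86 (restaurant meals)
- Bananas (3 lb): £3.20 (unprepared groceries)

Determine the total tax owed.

£3.27

2% milk (gallon) £2.79: unprepared groceries → 4.75% → £0.13
Pasta (2 lb) £3.36: unprepared groceries → 4.75% → £0.16
Orange juice (64 oz) £3.85: unprepared groceries → 4.75% → £0.18
27" monitor £398.93: consumer electronics, buyer-exempt → 0% → £0.00
Phone case £18.61: all other tangible goods → 9.75% → £1.81
Webcam £112.90: consumer electronics, buyer-exempt → 0% → £0.00
Canned tomatoes £2.87: unprepared groceries → 4.75% → £0.14
Wireless earbuds £96.36: consumer electronics, buyer-exempt → 0% → £0.00
Greeting card £5.44: all other tangible goods → 9.75% → £0.53
Tablet £187.48: consumer electronics, buyer-exempt → 0% → £0.00
Hot pretzel £3.86: restaurant meals → 4.5% → £0.17
Bananas (3 lb) £3.20: unprepared groceries → 4.75% → £0.15
Total tax = £0.13 + £0.16 + £0.18 + £1.81 + £0.14 + £0.53 + £0.17 + £0.15 = £3.27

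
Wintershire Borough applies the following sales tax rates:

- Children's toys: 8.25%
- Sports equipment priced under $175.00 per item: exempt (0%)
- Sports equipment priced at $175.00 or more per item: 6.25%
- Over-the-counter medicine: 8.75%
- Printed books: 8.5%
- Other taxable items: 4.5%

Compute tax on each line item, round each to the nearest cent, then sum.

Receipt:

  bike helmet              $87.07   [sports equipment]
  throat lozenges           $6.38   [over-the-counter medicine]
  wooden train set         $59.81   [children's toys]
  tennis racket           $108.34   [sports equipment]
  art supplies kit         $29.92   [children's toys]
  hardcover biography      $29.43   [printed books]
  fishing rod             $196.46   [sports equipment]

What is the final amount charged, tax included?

Bike helmet $87.07: sports equipment, under $175.00 → 0% → $0.00
Throat lozenges $6.38: over-the-counter medicine → 8.75% → $0.56
Wooden train set $59.81: children's toys → 8.25% → $4.93
Tennis racket $108.34: sports equipment, under $175.00 → 0% → $0.00
Art supplies kit $29.92: children's toys → 8.25% → $2.47
Hardcover biography $29.43: printed books → 8.5% → $2.50
Fishing rod $196.46: sports equipment, $175.00 or more → 6.25% → $12.28
Subtotal = $517.41; tax = $22.74; total due = $540.15

$540.15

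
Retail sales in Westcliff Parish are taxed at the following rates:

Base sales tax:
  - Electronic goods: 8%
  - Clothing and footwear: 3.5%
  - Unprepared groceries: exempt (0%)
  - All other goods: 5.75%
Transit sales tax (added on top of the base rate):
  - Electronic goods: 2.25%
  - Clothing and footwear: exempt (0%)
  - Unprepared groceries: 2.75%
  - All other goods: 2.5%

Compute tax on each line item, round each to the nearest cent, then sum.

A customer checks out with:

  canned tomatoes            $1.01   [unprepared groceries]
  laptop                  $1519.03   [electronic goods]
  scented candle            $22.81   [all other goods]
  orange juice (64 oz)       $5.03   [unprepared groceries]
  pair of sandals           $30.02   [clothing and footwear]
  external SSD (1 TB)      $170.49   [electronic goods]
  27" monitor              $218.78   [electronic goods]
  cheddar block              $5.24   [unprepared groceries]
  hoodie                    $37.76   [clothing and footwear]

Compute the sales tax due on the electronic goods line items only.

$195.60

Laptop $1519.03: electronic goods → 8% + 2.25% transit = 10.25% → $155.70
External SSD (1 TB) $170.49: electronic goods → 8% + 2.25% transit = 10.25% → $17.48
27" monitor $218.78: electronic goods → 8% + 2.25% transit = 10.25% → $22.42
Tax on electronic goods = $155.70 + $17.48 + $22.42 = $195.60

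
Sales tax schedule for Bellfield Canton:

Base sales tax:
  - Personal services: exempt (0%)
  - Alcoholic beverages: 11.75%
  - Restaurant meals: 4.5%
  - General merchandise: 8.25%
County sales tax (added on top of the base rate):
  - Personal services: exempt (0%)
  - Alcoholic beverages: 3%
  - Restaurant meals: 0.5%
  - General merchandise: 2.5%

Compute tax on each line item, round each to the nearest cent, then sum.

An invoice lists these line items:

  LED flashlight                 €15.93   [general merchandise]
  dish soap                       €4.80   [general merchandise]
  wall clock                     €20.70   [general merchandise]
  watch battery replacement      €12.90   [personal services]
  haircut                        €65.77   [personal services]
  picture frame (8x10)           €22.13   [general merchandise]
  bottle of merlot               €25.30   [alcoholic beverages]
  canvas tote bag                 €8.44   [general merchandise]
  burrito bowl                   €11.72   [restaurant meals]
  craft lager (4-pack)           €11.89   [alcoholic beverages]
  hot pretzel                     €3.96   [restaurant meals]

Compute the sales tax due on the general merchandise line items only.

€7.75

LED flashlight €15.93: general merchandise → 8.25% + 2.5% county = 10.75% → €1.71
Dish soap €4.80: general merchandise → 8.25% + 2.5% county = 10.75% → €0.52
Wall clock €20.70: general merchandise → 8.25% + 2.5% county = 10.75% → €2.23
Picture frame (8x10) €22.13: general merchandise → 8.25% + 2.5% county = 10.75% → €2.38
Canvas tote bag €8.44: general merchandise → 8.25% + 2.5% county = 10.75% → €0.91
Tax on general merchandise = €1.71 + €0.52 + €2.23 + €2.38 + €0.91 = €7.75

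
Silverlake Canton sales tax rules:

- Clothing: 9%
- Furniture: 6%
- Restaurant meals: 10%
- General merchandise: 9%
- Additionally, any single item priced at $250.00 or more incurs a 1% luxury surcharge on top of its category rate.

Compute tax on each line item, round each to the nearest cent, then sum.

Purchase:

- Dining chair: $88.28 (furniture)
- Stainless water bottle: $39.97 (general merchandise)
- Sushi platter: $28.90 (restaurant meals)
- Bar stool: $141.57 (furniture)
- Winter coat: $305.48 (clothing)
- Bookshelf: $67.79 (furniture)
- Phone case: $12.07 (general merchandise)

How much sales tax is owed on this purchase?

$55.99

Dining chair $88.28: furniture → 6% → $5.30
Stainless water bottle $39.97: general merchandise → 9% → $3.60
Sushi platter $28.90: restaurant meals → 10% → $2.89
Bar stool $141.57: furniture → 6% → $8.49
Winter coat $305.48: clothing → 9% + 1% surcharge = 10% → $30.55
Bookshelf $67.79: furniture → 6% → $4.07
Phone case $12.07: general merchandise → 9% → $1.09
Total tax = $5.30 + $3.60 + $2.89 + $8.49 + $30.55 + $4.07 + $1.09 = $55.99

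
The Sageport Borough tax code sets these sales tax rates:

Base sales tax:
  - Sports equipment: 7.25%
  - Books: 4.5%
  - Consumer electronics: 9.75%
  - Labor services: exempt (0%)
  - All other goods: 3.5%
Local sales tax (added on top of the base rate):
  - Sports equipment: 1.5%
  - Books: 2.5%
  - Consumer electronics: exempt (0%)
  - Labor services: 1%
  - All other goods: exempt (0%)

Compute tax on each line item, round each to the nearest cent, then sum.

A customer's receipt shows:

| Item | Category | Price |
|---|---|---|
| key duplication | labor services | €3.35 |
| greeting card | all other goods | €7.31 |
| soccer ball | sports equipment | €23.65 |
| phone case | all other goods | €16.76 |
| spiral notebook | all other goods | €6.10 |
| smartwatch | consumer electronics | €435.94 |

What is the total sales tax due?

Key duplication €3.35: labor services → 0% + 1% local = 1% → €0.03
Greeting card €7.31: all other goods → 3.5% + 0% local = 3.5% → €0.26
Soccer ball €23.65: sports equipment → 7.25% + 1.5% local = 8.75% → €2.07
Phone case €16.76: all other goods → 3.5% + 0% local = 3.5% → €0.59
Spiral notebook €6.10: all other goods → 3.5% + 0% local = 3.5% → €0.21
Smartwatch €435.94: consumer electronics → 9.75% + 0% local = 9.75% → €42.50
Total tax = €0.03 + €0.26 + €2.07 + €0.59 + €0.21 + €42.50 = €45.66

€45.66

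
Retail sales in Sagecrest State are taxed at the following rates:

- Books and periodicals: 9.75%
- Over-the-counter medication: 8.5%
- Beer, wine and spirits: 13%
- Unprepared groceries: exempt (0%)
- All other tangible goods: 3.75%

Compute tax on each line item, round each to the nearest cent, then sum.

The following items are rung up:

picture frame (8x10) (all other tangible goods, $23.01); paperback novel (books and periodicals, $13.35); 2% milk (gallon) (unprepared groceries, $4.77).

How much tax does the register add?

$2.16

Picture frame (8x10) $23.01: all other tangible goods → 3.75% → $0.86
Paperback novel $13.35: books and periodicals → 9.75% → $1.30
2% milk (gallon) $4.77: unprepared groceries → 0% → $0.00
Total tax = $0.86 + $1.30 = $2.16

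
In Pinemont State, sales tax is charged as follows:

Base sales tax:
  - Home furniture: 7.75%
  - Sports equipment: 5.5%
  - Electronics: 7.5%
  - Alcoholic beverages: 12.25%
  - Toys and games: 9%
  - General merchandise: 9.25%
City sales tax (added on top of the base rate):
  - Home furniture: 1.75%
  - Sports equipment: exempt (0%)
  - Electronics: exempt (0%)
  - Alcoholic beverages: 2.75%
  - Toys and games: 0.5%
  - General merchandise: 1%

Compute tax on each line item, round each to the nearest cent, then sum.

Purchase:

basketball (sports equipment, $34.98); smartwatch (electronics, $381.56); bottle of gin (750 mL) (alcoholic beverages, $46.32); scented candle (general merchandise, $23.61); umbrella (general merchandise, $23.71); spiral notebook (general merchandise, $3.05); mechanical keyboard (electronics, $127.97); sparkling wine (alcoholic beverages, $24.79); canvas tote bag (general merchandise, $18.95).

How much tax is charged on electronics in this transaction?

Smartwatch $381.56: electronics → 7.5% + 0% city = 7.5% → $28.62
Mechanical keyboard $127.97: electronics → 7.5% + 0% city = 7.5% → $9.60
Tax on electronics = $28.62 + $9.60 = $38.22

$38.22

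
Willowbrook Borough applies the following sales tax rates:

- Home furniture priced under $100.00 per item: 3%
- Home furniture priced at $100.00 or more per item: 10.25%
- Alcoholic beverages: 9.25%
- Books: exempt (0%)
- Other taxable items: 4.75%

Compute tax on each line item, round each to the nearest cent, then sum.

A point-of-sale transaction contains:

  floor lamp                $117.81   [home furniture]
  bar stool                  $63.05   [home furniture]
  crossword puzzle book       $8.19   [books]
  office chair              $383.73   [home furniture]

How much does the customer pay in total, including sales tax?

$626.08

Floor lamp $117.81: home furniture, $100.00 or more → 10.25% → $12.08
Bar stool $63.05: home furniture, under $100.00 → 3% → $1.89
Crossword puzzle book $8.19: books → 0% → $0.00
Office chair $383.73: home furniture, $100.00 or more → 10.25% → $39.33
Subtotal = $572.78; tax = $53.30; total due = $626.08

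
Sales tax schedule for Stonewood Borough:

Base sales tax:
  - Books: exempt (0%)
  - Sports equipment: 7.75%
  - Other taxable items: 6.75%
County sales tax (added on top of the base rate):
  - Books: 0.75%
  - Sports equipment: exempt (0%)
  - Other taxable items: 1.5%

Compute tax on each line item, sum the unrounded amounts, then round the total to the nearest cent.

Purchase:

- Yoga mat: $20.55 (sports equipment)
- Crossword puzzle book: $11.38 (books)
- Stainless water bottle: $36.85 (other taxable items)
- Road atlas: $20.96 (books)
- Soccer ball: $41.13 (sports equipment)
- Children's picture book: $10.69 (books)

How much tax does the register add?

$8.14

Yoga mat $20.55: sports equipment → 7.75% + 0% county = 7.75% → $1.592625
Crossword puzzle book $11.38: books → 0% + 0.75% county = 0.75% → $0.08535
Stainless water bottle $36.85: other taxable items → 6.75% + 1.5% county = 8.25% → $3.040125
Road atlas $20.96: books → 0% + 0.75% county = 0.75% → $0.1572
Soccer ball $41.13: sports equipment → 7.75% + 0% county = 7.75% → $3.187575
Children's picture book $10.69: books → 0% + 0.75% county = 0.75% → $0.080175
Unrounded tax sum = $8.14305 → $8.14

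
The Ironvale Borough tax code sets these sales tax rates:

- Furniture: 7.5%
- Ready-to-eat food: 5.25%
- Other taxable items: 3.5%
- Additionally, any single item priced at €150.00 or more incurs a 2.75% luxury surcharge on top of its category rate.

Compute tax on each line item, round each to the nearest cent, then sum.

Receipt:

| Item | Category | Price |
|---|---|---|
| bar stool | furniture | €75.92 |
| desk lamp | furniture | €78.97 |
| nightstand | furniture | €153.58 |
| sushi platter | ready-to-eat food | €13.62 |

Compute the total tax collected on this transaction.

Bar stool €75.92: furniture → 7.5% → €5.69
Desk lamp €78.97: furniture → 7.5% → €5.92
Nightstand €153.58: furniture → 7.5% + 2.75% surcharge = 10.25% → €15.74
Sushi platter €13.62: ready-to-eat food → 5.25% → €0.72
Total tax = €5.69 + €5.92 + €15.74 + €0.72 = €28.07

€28.07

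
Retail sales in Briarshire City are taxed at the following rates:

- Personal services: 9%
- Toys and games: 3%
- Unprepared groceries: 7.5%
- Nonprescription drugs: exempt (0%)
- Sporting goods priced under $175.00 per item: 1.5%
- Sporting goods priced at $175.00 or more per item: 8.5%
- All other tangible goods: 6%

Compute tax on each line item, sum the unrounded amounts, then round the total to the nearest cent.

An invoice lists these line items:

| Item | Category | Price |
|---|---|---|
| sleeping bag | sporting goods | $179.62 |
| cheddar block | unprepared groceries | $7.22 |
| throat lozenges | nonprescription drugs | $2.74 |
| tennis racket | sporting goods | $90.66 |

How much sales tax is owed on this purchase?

$17.17

Sleeping bag $179.62: sporting goods, $175.00 or more → 8.5% → $15.2677
Cheddar block $7.22: unprepared groceries → 7.5% → $0.5415
Throat lozenges $2.74: nonprescription drugs → 0% → $0.00
Tennis racket $90.66: sporting goods, under $175.00 → 1.5% → $1.3599
Unrounded tax sum = $17.1691 → $17.17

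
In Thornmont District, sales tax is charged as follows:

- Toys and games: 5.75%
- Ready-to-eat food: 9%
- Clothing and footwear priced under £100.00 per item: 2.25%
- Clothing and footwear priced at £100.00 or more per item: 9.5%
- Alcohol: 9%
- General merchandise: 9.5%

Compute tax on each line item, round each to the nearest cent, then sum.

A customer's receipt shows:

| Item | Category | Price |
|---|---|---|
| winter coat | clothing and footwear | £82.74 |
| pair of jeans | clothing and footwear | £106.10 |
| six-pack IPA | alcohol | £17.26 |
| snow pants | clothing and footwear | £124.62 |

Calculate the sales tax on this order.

Winter coat £82.74: clothing and footwear, under £100.00 → 2.25% → £1.86
Pair of jeans £106.10: clothing and footwear, £100.00 or more → 9.5% → £10.08
Six-pack IPA £17.26: alcohol → 9% → £1.55
Snow pants £124.62: clothing and footwear, £100.00 or more → 9.5% → £11.84
Total tax = £1.86 + £10.08 + £1.55 + £11.84 = £25.33

£25.33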